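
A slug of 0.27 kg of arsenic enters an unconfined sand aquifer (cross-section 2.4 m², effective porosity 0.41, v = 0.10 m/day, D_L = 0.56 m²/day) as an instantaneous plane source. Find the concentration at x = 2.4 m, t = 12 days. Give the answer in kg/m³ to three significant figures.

0.0283 kg/m³

For an instantaneous plane source, C(x,t) = M/(n_e·A·√(4πDt)) · exp(−(x−vt)²/(4Dt)), with n_e·A the pore (flow) area.
Plume center vt = 0.10 × 12 = 1.2 m, so the well at 2.4 m is 1.2 m downgradient of the peak.
√(4πDt) = 9.189 m, giving peak height M/(n_e·A·√(4πDt)) = 0.27/(0.41 × 2.4 × 9.189) = 0.02986 kg/m³.
(x−vt)²/(4Dt) = (1.2)²/(4 × 0.56 × 12) = 0.05357; exp(−0.05357) = 0.9478.
C = 0.02986 × 0.9478 = 0.0283 kg/m³.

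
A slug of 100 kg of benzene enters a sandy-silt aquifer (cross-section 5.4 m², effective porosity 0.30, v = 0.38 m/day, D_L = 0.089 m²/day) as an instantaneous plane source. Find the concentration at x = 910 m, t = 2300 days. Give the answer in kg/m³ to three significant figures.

For an instantaneous plane source, C(x,t) = M/(n_e·A·√(4πDt)) · exp(−(x−vt)²/(4Dt)), with n_e·A the pore (flow) area.
Plume center vt = 0.38 × 2300 = 874 m, so the well at 910 m is 36 m downgradient of the peak.
√(4πDt) = 50.72 m, giving peak height M/(n_e·A·√(4πDt)) = 100/(0.30 × 5.4 × 50.72) = 1.217 kg/m³.
(x−vt)²/(4Dt) = (36)²/(4 × 0.089 × 2300) = 1.583; exp(−1.583) = 0.2054.
C = 1.217 × 0.2054 = 0.250 kg/m³.

0.250 kg/m³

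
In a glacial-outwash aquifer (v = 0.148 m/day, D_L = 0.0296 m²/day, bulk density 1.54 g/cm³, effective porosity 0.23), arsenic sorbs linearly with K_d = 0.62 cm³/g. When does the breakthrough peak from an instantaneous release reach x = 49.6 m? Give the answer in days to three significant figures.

1720 days

Retardation factor R = 1 + ρ_b·K_d/n = 1 + 1.54 × 0.62/0.23 = 5.151.
Sorption retards both mechanisms: v_R = v/R = 0.02873 m/day, D_R = D/R = 0.005746 m²/day.
Peak time from v_R²t² + 2D_R t − x² = 0: t = (√(D_R² + v_R²x²) − D_R)/v_R².
√(D_R² + v_R²x²) = √(0.005746² + 0.02873² × 49.6²) = 1.425; v_R² = 0.0008254.
t = (1.425 − 0.005746)/0.0008254 = 1720 days.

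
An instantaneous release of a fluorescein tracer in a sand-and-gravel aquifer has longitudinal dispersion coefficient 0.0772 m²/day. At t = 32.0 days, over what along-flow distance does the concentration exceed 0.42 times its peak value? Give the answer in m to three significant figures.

The plume is Gaussian with σ = √(2Dt) = √(2 × 0.0772 × 32.0) = 2.223 m.
C/C_peak = exp(−Δx²/(2σ²)) = 0.42 ⇒ Δx = σ·√(−2 ln 0.42) = 2.223 × 1.317 = 2.928 m.
Width = 2Δx = 5.86 m.

5.86 m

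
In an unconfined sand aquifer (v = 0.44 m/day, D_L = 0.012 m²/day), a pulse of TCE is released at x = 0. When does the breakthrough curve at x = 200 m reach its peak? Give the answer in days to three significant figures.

454 days

For the 1D instantaneous-source solution, setting ∂C/∂t = 0 at fixed x gives v²t² + 2Dt − x² = 0, so t = (√(D² + v²x²) − D)/v².
√(D² + v²x²) = √(0.012² + 0.44² × 200²) = 88.00; v² = 0.1936.
t = (88.00 − 0.012)/0.1936 = 454 days (vs. the pure-advection estimate x/v = 455 d).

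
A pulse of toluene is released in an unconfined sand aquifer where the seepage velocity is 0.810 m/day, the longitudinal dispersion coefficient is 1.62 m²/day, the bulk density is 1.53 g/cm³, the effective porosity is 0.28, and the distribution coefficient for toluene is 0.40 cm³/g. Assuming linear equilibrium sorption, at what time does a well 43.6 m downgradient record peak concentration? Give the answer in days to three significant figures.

Retardation factor R = 1 + ρ_b·K_d/n = 1 + 1.53 × 0.40/0.28 = 3.186.
Sorption retards both mechanisms: v_R = v/R = 0.2542 m/day, D_R = D/R = 0.5085 m²/day.
Peak time from v_R²t² + 2D_R t − x² = 0: t = (√(D_R² + v_R²x²) − D_R)/v_R².
√(D_R² + v_R²x²) = √(0.5085² + 0.2542² × 43.6²) = 11.09; v_R² = 0.06462.
t = (11.09 − 0.5085)/0.06462 = 164 days.

164 days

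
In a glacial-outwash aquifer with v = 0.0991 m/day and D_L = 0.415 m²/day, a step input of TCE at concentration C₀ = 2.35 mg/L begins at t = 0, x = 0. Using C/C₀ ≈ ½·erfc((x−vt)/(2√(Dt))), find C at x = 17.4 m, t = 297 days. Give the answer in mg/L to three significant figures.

For a continuous step input, C/C₀ ≈ ½·erfc((x−vt)/(2√(Dt))).
vt = 0.0991 × 297 = 29.4327 m and 2√(Dt) = 2√(0.415 × 297) = 22.20 m.
Argument (x−vt)/(2√(Dt)) = (17.4 − 29.4327)/22.20 = -0.5420; ½·erfc(-0.5420) = 0.7783.
C = 2.35 × 0.7783 = 1.83 mg/L.

1.83 mg/L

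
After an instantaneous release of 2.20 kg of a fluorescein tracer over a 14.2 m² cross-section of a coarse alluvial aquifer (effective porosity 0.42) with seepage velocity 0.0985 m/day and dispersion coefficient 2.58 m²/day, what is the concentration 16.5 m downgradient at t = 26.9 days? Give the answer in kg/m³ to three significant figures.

For an instantaneous plane source, C(x,t) = M/(n_e·A·√(4πDt)) · exp(−(x−vt)²/(4Dt)), with n_e·A the pore (flow) area.
Plume center vt = 0.0985 × 26.9 = 2.64965 m, so the well at 16.5 m is 13.85035 m downgradient of the peak.
√(4πDt) = 29.53 m, giving peak height M/(n_e·A·√(4πDt)) = 2.20/(0.42 × 14.2 × 29.53) = 0.01249 kg/m³.
(x−vt)²/(4Dt) = (13.85035)²/(4 × 2.58 × 26.9) = 0.6910; exp(−0.6910) = 0.5011.
C = 0.01249 × 0.5011 = 0.00626 kg/m³.

0.00626 kg/m³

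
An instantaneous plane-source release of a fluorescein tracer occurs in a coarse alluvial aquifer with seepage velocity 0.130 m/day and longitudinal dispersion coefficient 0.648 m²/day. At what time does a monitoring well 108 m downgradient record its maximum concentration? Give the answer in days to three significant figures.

793 days

For the 1D instantaneous-source solution, setting ∂C/∂t = 0 at fixed x gives v²t² + 2Dt − x² = 0, so t = (√(D² + v²x²) − D)/v².
√(D² + v²x²) = √(0.648² + 0.130² × 108²) = 14.05; v² = 0.0169.
t = (14.05 − 0.648)/0.0169 = 793 days (vs. the pure-advection estimate x/v = 831 d).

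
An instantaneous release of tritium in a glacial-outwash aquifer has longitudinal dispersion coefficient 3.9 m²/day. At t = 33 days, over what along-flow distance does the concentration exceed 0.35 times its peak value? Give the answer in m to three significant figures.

46.5 m

The plume is Gaussian with σ = √(2Dt) = √(2 × 3.9 × 33) = 16.04 m.
C/C_peak = exp(−Δx²/(2σ²)) = 0.35 ⇒ Δx = σ·√(−2 ln 0.35) = 16.04 × 1.449 = 23.24 m.
Width = 2Δx = 46.5 m.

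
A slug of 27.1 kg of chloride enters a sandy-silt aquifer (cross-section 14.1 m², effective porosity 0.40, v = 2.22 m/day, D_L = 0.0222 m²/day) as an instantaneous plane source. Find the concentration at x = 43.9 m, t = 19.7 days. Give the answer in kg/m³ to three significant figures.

2.02 kg/m³

For an instantaneous plane source, C(x,t) = M/(n_e·A·√(4πDt)) · exp(−(x−vt)²/(4Dt)), with n_e·A the pore (flow) area.
Plume center vt = 2.22 × 19.7 = 43.734 m, so the well at 43.9 m is 0.166 m downgradient of the peak.
√(4πDt) = 2.344 m, giving peak height M/(n_e·A·√(4πDt)) = 27.1/(0.40 × 14.1 × 2.344) = 2.050 kg/m³.
(x−vt)²/(4Dt) = (0.166)²/(4 × 0.0222 × 19.7) = 0.01575; exp(−0.01575) = 0.9844.
C = 2.050 × 0.9844 = 2.02 kg/m³.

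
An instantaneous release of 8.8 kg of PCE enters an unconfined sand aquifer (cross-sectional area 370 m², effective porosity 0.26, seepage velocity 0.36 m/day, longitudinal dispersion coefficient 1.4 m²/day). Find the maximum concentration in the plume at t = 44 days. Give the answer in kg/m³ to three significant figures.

The peak of an instantaneous 1D plume sits at x = vt; there the Gaussian factor is 1 and C_max = M/(n_e·A·√(4πDt)), where n_e·A is the pore area the mass is dissolved in.
√(4πDt) = √(4π × 1.4 × 44) = 27.82 m, so C_max = 8.8/(0.26 × 370 × 27.82) = 0.00329 kg/m³.

0.00329 kg/m³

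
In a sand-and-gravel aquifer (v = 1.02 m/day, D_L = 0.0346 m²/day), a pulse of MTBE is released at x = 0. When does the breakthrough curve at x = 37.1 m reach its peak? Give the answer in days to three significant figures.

36.3 days

For the 1D instantaneous-source solution, setting ∂C/∂t = 0 at fixed x gives v²t² + 2Dt − x² = 0, so t = (√(D² + v²x²) − D)/v².
√(D² + v²x²) = √(0.0346² + 1.02² × 37.1²) = 37.84; v² = 1.0404.
t = (37.84 − 0.0346)/1.0404 = 36.3 days (vs. the pure-advection estimate x/v = 36.4 d).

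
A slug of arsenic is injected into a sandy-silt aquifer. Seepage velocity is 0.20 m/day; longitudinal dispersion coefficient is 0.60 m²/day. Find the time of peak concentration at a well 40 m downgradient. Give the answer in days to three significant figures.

186 days

For the 1D instantaneous-source solution, setting ∂C/∂t = 0 at fixed x gives v²t² + 2Dt − x² = 0, so t = (√(D² + v²x²) − D)/v².
√(D² + v²x²) = √(0.60² + 0.20² × 40²) = 8.022; v² = 0.04.
t = (8.022 − 0.60)/0.04 = 186 days (vs. the pure-advection estimate x/v = 200 d).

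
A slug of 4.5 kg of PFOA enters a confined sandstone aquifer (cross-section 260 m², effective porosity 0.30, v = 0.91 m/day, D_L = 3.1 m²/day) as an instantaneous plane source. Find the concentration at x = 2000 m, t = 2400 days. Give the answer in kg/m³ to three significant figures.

For an instantaneous plane source, C(x,t) = M/(n_e·A·√(4πDt)) · exp(−(x−vt)²/(4Dt)), with n_e·A the pore (flow) area.
Plume center vt = 0.91 × 2400 = 2184 m, so the well at 2000 m is 184 m upgradient of the peak.
√(4πDt) = 305.8 m, giving peak height M/(n_e·A·√(4πDt)) = 4.5/(0.30 × 260 × 305.8) = 0.0001887 kg/m³.
(x−vt)²/(4Dt) = (-184)²/(4 × 3.1 × 2400) = 1.138; exp(−1.138) = 0.3205.
C = 0.0001887 × 0.3205 = 6.05e-05 kg/m³.

6.05e-05 kg/m³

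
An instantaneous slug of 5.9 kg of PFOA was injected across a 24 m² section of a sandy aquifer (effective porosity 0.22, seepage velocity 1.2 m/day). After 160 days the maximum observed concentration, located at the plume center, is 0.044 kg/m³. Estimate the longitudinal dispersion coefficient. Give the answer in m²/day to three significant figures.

0.321 m²/day

At the plume center C_max = M/(n_e·A·√(4πDt)), so D = M²/(4πt·(n_e·A·C_max)²).
n_e·A·C_max = 0.22 × 24 × 0.044 = 0.2323 kg/m.
D = 5.9²/(4π × 160 × 0.2323²) = 0.321 m²/day.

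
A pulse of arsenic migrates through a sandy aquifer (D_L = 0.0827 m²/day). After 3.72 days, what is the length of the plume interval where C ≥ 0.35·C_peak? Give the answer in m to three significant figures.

The plume is Gaussian with σ = √(2Dt) = √(2 × 0.0827 × 3.72) = 0.7844 m.
C/C_peak = exp(−Δx²/(2σ²)) = 0.35 ⇒ Δx = σ·√(−2 ln 0.35) = 0.7844 × 1.449 = 1.137 m.
Width = 2Δx = 2.27 m.

2.27 m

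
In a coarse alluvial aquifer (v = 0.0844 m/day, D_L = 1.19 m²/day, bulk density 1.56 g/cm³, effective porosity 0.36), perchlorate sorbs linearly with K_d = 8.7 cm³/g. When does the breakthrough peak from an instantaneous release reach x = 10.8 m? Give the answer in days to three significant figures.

1680 days

Retardation factor R = 1 + ρ_b·K_d/n = 1 + 1.56 × 8.7/0.36 = 38.70.
Sorption retards both mechanisms: v_R = v/R = 0.002181 m/day, D_R = D/R = 0.03075 m²/day.
Peak time from v_R²t² + 2D_R t − x² = 0: t = (√(D_R² + v_R²x²) − D_R)/v_R².
√(D_R² + v_R²x²) = √(0.03075² + 0.002181² × 10.8²) = 0.03873; v_R² = 4.757e-06.
t = (0.03873 − 0.03075)/4.757e-06 = 1680 days.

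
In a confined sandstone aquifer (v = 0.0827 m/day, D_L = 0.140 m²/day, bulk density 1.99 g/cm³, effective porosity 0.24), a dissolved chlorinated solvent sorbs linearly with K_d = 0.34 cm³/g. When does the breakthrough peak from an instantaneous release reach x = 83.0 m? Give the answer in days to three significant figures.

3760 days

Retardation factor R = 1 + ρ_b·K_d/n = 1 + 1.99 × 0.34/0.24 = 3.819.
Sorption retards both mechanisms: v_R = v/R = 0.02165 m/day, D_R = D/R = 0.03666 m²/day.
Peak time from v_R²t² + 2D_R t − x² = 0: t = (√(D_R² + v_R²x²) − D_R)/v_R².
√(D_R² + v_R²x²) = √(0.03666² + 0.02165² × 83.0²) = 1.797; v_R² = 0.0004687.
t = (1.797 − 0.03666)/0.0004687 = 3760 days.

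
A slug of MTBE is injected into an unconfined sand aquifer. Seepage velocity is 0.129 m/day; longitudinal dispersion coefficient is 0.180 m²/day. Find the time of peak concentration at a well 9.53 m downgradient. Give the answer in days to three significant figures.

For the 1D instantaneous-source solution, setting ∂C/∂t = 0 at fixed x gives v²t² + 2Dt − x² = 0, so t = (√(D² + v²x²) − D)/v².
√(D² + v²x²) = √(0.180² + 0.129² × 9.53²) = 1.242; v² = 0.016641.
t = (1.242 − 0.180)/0.016641 = 63.8 days (vs. the pure-advection estimate x/v = 73.9 d).

63.8 days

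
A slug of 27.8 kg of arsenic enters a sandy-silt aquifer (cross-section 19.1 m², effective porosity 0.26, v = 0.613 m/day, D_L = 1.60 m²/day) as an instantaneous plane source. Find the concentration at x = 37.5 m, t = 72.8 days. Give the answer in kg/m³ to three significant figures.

For an instantaneous plane source, C(x,t) = M/(n_e·A·√(4πDt)) · exp(−(x−vt)²/(4Dt)), with n_e·A the pore (flow) area.
Plume center vt = 0.613 × 72.8 = 44.6264 m, so the well at 37.5 m is 7.1264 m upgradient of the peak.
√(4πDt) = 38.26 m, giving peak height M/(n_e·A·√(4πDt)) = 27.8/(0.26 × 19.1 × 38.26) = 0.1463 kg/m³.
(x−vt)²/(4Dt) = (-7.1264)²/(4 × 1.60 × 72.8) = 0.1090; exp(−0.1090) = 0.8967.
C = 0.1463 × 0.8967 = 0.131 kg/m³.

0.131 kg/m³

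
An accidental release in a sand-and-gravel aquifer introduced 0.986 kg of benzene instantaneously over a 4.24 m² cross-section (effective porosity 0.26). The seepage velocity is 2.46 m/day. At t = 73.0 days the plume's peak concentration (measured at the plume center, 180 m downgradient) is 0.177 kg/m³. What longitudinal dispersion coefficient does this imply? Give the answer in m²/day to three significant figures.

At the plume center C_max = M/(n_e·A·√(4πDt)), so D = M²/(4πt·(n_e·A·C_max)²).
n_e·A·C_max = 0.26 × 4.24 × 0.177 = 0.1951 kg/m.
D = 0.986²/(4π × 73.0 × 0.1951²) = 0.0278 m²/day.

0.0278 m²/day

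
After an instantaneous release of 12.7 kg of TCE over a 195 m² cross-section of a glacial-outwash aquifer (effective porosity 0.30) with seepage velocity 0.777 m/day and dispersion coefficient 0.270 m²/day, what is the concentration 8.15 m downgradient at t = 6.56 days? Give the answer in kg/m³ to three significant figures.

For an instantaneous plane source, C(x,t) = M/(n_e·A·√(4πDt)) · exp(−(x−vt)²/(4Dt)), with n_e·A the pore (flow) area.
Plume center vt = 0.777 × 6.56 = 5.09712 m, so the well at 8.15 m is 3.05288 m downgradient of the peak.
√(4πDt) = 4.718 m, giving peak height M/(n_e·A·√(4πDt)) = 12.7/(0.30 × 195 × 4.718) = 0.04601 kg/m³.
(x−vt)²/(4Dt) = (3.05288)²/(4 × 0.270 × 6.56) = 1.316; exp(−1.316) = 0.2682.
C = 0.04601 × 0.2682 = 0.0123 kg/m³.

0.0123 kg/m³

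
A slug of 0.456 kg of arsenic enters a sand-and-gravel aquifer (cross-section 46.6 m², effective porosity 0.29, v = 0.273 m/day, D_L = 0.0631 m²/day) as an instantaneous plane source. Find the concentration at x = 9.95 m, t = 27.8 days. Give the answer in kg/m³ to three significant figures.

For an instantaneous plane source, C(x,t) = M/(n_e·A·√(4πDt)) · exp(−(x−vt)²/(4Dt)), with n_e·A the pore (flow) area.
Plume center vt = 0.273 × 27.8 = 7.5894 m, so the well at 9.95 m is 2.3606 m downgradient of the peak.
√(4πDt) = 4.695 m, giving peak height M/(n_e·A·√(4πDt)) = 0.456/(0.29 × 46.6 × 4.695) = 0.007187 kg/m³.
(x−vt)²/(4Dt) = (2.3606)²/(4 × 0.0631 × 27.8) = 0.7942; exp(−0.7942) = 0.4519.
C = 0.007187 × 0.4519 = 0.00325 kg/m³.

0.00325 kg/m³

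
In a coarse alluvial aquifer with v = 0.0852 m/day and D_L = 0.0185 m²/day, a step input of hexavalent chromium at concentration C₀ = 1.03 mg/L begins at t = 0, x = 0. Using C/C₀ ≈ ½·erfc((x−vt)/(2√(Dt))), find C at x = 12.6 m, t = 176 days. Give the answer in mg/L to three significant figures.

For a continuous step input, C/C₀ ≈ ½·erfc((x−vt)/(2√(Dt))).
vt = 0.0852 × 176 = 14.9952 m and 2√(Dt) = 2√(0.0185 × 176) = 3.609 m.
Argument (x−vt)/(2√(Dt)) = (12.6 − 14.9952)/3.609 = -0.6637; ½·erfc(-0.6637) = 0.8260.
C = 1.03 × 0.8260 = 0.851 mg/L.

0.851 mg/L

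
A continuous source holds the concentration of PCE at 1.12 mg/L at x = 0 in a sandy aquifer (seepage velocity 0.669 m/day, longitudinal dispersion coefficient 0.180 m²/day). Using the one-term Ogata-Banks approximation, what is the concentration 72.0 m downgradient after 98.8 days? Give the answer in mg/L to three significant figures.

For a continuous step input, C/C₀ ≈ ½·erfc((x−vt)/(2√(Dt))).
vt = 0.669 × 98.8 = 66.0972 m and 2√(Dt) = 2√(0.180 × 98.8) = 8.434 m.
Argument (x−vt)/(2√(Dt)) = (72.0 − 66.0972)/8.434 = 0.6999; ½·erfc(0.6999) = 0.1611.
C = 1.12 × 0.1611 = 0.180 mg/L.

0.180 mg/L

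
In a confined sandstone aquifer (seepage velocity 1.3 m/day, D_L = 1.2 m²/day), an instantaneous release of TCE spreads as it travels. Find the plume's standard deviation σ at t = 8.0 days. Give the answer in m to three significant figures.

4.38 m

Dispersive spreading gives a Gaussian with σ² = 2Dt; advection only shifts the center.
σ = √(2 × 1.2 × 8.0) = 4.38 m.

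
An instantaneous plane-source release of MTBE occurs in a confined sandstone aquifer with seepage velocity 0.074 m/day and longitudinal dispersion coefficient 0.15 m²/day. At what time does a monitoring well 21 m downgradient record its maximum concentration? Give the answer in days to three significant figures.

For the 1D instantaneous-source solution, setting ∂C/∂t = 0 at fixed x gives v²t² + 2Dt − x² = 0, so t = (√(D² + v²x²) − D)/v².
√(D² + v²x²) = √(0.15² + 0.074² × 21²) = 1.561; v² = 0.005476.
t = (1.561 − 0.15)/0.005476 = 258 days (vs. the pure-advection estimate x/v = 284 d).

258 days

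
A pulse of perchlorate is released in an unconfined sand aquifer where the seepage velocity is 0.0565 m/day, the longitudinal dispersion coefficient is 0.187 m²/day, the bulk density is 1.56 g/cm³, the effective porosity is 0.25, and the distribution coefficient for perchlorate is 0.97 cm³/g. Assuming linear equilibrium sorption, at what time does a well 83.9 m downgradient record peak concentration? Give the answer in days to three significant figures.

10100 days

Retardation factor R = 1 + ρ_b·K_d/n = 1 + 1.56 × 0.97/0.25 = 7.053.
Sorption retards both mechanisms: v_R = v/R = 0.008011 m/day, D_R = D/R = 0.02651 m²/day.
Peak time from v_R²t² + 2D_R t − x² = 0: t = (√(D_R² + v_R²x²) − D_R)/v_R².
√(D_R² + v_R²x²) = √(0.02651² + 0.008011² × 83.9²) = 0.6726; v_R² = 6.418e-05.
t = (0.6726 − 0.02651)/6.418e-05 = 10100 days.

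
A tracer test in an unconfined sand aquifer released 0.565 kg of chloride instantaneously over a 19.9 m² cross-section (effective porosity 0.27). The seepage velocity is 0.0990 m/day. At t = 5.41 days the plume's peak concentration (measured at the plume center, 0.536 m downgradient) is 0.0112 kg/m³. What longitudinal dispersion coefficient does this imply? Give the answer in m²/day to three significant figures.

1.30 m²/day

At the plume center C_max = M/(n_e·A·√(4πDt)), so D = M²/(4πt·(n_e·A·C_max)²).
n_e·A·C_max = 0.27 × 19.9 × 0.0112 = 0.06018 kg/m.
D = 0.565²/(4π × 5.41 × 0.06018²) = 1.30 m²/day.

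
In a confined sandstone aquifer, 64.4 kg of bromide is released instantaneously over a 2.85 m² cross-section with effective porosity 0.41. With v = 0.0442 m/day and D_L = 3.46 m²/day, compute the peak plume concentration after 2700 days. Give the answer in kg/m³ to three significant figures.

The peak of an instantaneous 1D plume sits at x = vt; there the Gaussian factor is 1 and C_max = M/(n_e·A·√(4πDt)), where n_e·A is the pore area the mass is dissolved in.
√(4πDt) = √(4π × 3.46 × 2700) = 342.6 m, so C_max = 64.4/(0.41 × 2.85 × 342.6) = 0.161 kg/m³.

0.161 kg/m³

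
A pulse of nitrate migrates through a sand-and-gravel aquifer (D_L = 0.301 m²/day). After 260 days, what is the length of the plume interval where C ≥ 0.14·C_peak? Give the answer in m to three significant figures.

The plume is Gaussian with σ = √(2Dt) = √(2 × 0.301 × 260) = 12.51 m.
C/C_peak = exp(−Δx²/(2σ²)) = 0.14 ⇒ Δx = σ·√(−2 ln 0.14) = 12.51 × 1.983 = 24.81 m.
Width = 2Δx = 49.6 m.

49.6 m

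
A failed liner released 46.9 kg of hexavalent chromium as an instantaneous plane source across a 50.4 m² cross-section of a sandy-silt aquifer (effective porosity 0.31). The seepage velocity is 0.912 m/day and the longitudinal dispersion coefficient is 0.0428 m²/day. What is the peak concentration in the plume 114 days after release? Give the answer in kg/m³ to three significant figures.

The peak of an instantaneous 1D plume sits at x = vt; there the Gaussian factor is 1 and C_max = M/(n_e·A·√(4πDt)), where n_e·A is the pore area the mass is dissolved in.
√(4πDt) = √(4π × 0.0428 × 114) = 7.830 m, so C_max = 46.9/(0.31 × 50.4 × 7.830) = 0.383 kg/m³.

0.383 kg/m³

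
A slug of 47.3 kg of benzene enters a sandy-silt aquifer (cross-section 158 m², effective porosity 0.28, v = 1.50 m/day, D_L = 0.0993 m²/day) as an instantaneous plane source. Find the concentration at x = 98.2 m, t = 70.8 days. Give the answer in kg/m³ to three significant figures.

For an instantaneous plane source, C(x,t) = M/(n_e·A·√(4πDt)) · exp(−(x−vt)²/(4Dt)), with n_e·A the pore (flow) area.
Plume center vt = 1.50 × 70.8 = 106.2 m, so the well at 98.2 m is 8 m upgradient of the peak.
√(4πDt) = 9.399 m, giving peak height M/(n_e·A·√(4πDt)) = 47.3/(0.28 × 158 × 9.399) = 0.1138 kg/m³.
(x−vt)²/(4Dt) = (-8)²/(4 × 0.0993 × 70.8) = 2.276; exp(−2.276) = 0.1027.
C = 0.1138 × 0.1027 = 0.0117 kg/m³.

0.0117 kg/m³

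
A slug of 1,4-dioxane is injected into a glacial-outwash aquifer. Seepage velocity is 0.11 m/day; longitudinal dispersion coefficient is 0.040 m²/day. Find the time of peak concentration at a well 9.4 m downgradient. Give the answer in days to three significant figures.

82.2 days

For the 1D instantaneous-source solution, setting ∂C/∂t = 0 at fixed x gives v²t² + 2Dt − x² = 0, so t = (√(D² + v²x²) − D)/v².
√(D² + v²x²) = √(0.040² + 0.11² × 9.4²) = 1.035; v² = 0.0121.
t = (1.035 − 0.040)/0.0121 = 82.2 days (vs. the pure-advection estimate x/v = 85.5 d).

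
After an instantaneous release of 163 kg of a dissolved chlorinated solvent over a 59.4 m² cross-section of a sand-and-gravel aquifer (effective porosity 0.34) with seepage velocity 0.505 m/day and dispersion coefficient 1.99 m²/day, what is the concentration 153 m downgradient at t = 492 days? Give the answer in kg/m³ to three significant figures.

0.00710 kg/m³

For an instantaneous plane source, C(x,t) = M/(n_e·A·√(4πDt)) · exp(−(x−vt)²/(4Dt)), with n_e·A the pore (flow) area.
Plume center vt = 0.505 × 492 = 248.46 m, so the well at 153 m is 95.46 m upgradient of the peak.
√(4πDt) = 110.9 m, giving peak height M/(n_e·A·√(4πDt)) = 163/(0.34 × 59.4 × 110.9) = 0.07278 kg/m³.
(x−vt)²/(4Dt) = (-95.46)²/(4 × 1.99 × 492) = 2.327; exp(−2.327) = 0.09759.
C = 0.07278 × 0.09759 = 0.00710 kg/m³.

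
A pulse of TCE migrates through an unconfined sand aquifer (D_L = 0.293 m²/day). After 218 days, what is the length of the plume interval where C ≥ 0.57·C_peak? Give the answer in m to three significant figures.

The plume is Gaussian with σ = √(2Dt) = √(2 × 0.293 × 218) = 11.30 m.
C/C_peak = exp(−Δx²/(2σ²)) = 0.57 ⇒ Δx = σ·√(−2 ln 0.57) = 11.30 × 1.060 = 11.98 m.
Width = 2Δx = 24.0 m.

24.0 m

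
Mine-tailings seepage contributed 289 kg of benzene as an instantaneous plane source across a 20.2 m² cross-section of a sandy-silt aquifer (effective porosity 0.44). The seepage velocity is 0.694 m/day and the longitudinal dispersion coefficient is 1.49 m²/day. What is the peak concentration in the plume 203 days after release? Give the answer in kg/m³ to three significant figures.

0.527 kg/m³

The peak of an instantaneous 1D plume sits at x = vt; there the Gaussian factor is 1 and C_max = M/(n_e·A·√(4πDt)), where n_e·A is the pore area the mass is dissolved in.
√(4πDt) = √(4π × 1.49 × 203) = 61.65 m, so C_max = 289/(0.44 × 20.2 × 61.65) = 0.527 kg/m³.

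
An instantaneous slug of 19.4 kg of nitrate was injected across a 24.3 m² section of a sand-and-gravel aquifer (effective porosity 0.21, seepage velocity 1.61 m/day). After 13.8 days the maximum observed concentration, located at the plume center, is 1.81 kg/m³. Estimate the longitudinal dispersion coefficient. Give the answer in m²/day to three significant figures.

0.0254 m²/day

At the plume center C_max = M/(n_e·A·√(4πDt)), so D = M²/(4πt·(n_e·A·C_max)²).
n_e·A·C_max = 0.21 × 24.3 × 1.81 = 9.236 kg/m.
D = 19.4²/(4π × 13.8 × 9.236²) = 0.0254 m²/day.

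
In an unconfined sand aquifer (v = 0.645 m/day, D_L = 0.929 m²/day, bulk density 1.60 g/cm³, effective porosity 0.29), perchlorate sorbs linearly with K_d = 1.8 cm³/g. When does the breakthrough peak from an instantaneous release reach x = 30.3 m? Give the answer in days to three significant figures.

490 days

Retardation factor R = 1 + ρ_b·K_d/n = 1 + 1.60 × 1.8/0.29 = 10.93.
Sorption retards both mechanisms: v_R = v/R = 0.05901 m/day, D_R = D/R = 0.08500 m²/day.
Peak time from v_R²t² + 2D_R t − x² = 0: t = (√(D_R² + v_R²x²) − D_R)/v_R².
√(D_R² + v_R²x²) = √(0.08500² + 0.05901² × 30.3²) = 1.790; v_R² = 0.003482.
t = (1.790 − 0.08500)/0.003482 = 490 days.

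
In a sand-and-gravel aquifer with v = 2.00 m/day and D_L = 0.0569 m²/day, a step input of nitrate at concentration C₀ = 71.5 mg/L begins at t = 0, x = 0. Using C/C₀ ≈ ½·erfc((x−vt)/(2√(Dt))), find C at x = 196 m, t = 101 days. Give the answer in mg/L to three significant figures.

For a continuous step input, C/C₀ ≈ ½·erfc((x−vt)/(2√(Dt))).
vt = 2.00 × 101 = 202 m and 2√(Dt) = 2√(0.0569 × 101) = 4.795 m.
Argument (x−vt)/(2√(Dt)) = (196 − 202)/4.795 = -1.251; ½·erfc(-1.251) = 0.9616.
C = 71.5 × 0.9616 = 68.8 mg/L.

68.8 mg/L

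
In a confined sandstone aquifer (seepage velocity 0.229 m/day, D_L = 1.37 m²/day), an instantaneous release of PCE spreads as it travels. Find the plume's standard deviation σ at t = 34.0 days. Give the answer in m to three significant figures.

9.65 m

Dispersive spreading gives a Gaussian with σ² = 2Dt; advection only shifts the center.
σ = √(2 × 1.37 × 34.0) = 9.65 m.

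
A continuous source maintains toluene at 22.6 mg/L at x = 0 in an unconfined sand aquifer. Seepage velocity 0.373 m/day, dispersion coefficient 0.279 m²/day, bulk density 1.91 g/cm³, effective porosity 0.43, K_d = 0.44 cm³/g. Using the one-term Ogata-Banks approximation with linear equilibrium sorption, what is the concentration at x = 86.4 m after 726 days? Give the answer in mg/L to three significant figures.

Retardation factor R = 1 + ρ_b·K_d/n = 1 + 1.91 × 0.44/0.43 = 2.954.
Sorption retards both mechanisms: v_R = v/R = 0.1263 m/day, D_R = D/R = 0.09445 m²/day.
v_R·t = 0.1263 × 726 = 91.6938 m; 2√(D_R t) = 16.56 m; argument = (86.4 − 91.6938)/16.56 = -0.3197.
C = C₀ × ½·erfc(-0.3197) = 22.6 × 0.6744 = 15.2 mg/L.

15.2 mg/L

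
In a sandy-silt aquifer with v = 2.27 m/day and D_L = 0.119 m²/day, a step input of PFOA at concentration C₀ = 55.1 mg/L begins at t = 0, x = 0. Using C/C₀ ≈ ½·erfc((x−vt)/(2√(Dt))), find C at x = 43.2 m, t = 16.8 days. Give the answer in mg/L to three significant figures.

0.312 mg/L

For a continuous step input, C/C₀ ≈ ½·erfc((x−vt)/(2√(Dt))).
vt = 2.27 × 16.8 = 38.136 m and 2√(Dt) = 2√(0.119 × 16.8) = 2.828 m.
Argument (x−vt)/(2√(Dt)) = (43.2 − 38.136)/2.828 = 1.791; ½·erfc(1.791) = 0.005657.
C = 55.1 × 0.005657 = 0.312 mg/L.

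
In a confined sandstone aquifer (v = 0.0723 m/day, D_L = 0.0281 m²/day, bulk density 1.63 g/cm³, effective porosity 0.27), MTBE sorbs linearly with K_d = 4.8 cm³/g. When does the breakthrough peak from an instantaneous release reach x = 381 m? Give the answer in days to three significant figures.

Retardation factor R = 1 + ρ_b·K_d/n = 1 + 1.63 × 4.8/0.27 = 29.98.
Sorption retards both mechanisms: v_R = v/R = 0.002412 m/day, D_R = D/R = 0.0009373 m²/day.
Peak time from v_R²t² + 2D_R t − x² = 0: t = (√(D_R² + v_R²x²) − D_R)/v_R².
√(D_R² + v_R²x²) = √(0.0009373² + 0.002412² × 381²) = 0.9190; v_R² = 5.818e-06.
t = (0.9190 − 0.0009373)/5.818e-06 = 158000 days.

158000 days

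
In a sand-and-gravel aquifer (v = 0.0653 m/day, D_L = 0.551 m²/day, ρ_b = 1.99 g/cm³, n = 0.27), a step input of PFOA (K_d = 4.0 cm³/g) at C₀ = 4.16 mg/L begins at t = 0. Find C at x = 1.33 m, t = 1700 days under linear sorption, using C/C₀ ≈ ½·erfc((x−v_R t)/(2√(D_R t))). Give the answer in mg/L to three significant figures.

Retardation factor R = 1 + ρ_b·K_d/n = 1 + 1.99 × 4.0/0.27 = 30.48.
Sorption retards both mechanisms: v_R = v/R = 0.002142 m/day, D_R = D/R = 0.01808 m²/day.
v_R·t = 0.002142 × 1700 = 3.6414 m; 2√(D_R t) = 11.09 m; argument = (1.33 − 3.6414)/11.09 = -0.2084.
C = C₀ × ½·erfc(-0.2084) = 4.16 × 0.6159 = 2.56 mg/L.

2.56 mg/L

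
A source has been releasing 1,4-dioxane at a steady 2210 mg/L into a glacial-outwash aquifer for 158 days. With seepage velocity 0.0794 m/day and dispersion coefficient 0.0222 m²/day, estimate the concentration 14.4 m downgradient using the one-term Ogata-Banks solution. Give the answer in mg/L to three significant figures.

535 mg/L

For a continuous step input, C/C₀ ≈ ½·erfc((x−vt)/(2√(Dt))).
vt = 0.0794 × 158 = 12.5452 m and 2√(Dt) = 2√(0.0222 × 158) = 3.746 m.
Argument (x−vt)/(2√(Dt)) = (14.4 − 12.5452)/3.746 = 0.4951; ½·erfc(0.4951) = 0.2419.
C = 2210 × 0.2419 = 535 mg/L.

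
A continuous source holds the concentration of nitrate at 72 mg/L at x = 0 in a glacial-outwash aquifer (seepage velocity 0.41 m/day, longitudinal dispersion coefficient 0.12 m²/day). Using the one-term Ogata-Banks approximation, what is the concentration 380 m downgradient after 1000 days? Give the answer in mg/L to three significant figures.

70.1 mg/L

For a continuous step input, C/C₀ ≈ ½·erfc((x−vt)/(2√(Dt))).
vt = 0.41 × 1000 = 410 m and 2√(Dt) = 2√(0.12 × 1000) = 21.91 m.
Argument (x−vt)/(2√(Dt)) = (380 − 410)/21.91 = -1.369; ½·erfc(-1.369) = 0.9736.
C = 72 × 0.9736 = 70.1 mg/L.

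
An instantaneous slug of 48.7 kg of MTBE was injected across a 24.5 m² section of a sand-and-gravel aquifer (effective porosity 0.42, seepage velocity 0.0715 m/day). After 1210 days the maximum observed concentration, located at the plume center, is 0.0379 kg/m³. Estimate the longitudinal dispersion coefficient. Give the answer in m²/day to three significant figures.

1.03 m²/day

At the plume center C_max = M/(n_e·A·√(4πDt)), so D = M²/(4πt·(n_e·A·C_max)²).
n_e·A·C_max = 0.42 × 24.5 × 0.0379 = 0.3900 kg/m.
D = 48.7²/(4π × 1210 × 0.3900²) = 1.03 m²/day.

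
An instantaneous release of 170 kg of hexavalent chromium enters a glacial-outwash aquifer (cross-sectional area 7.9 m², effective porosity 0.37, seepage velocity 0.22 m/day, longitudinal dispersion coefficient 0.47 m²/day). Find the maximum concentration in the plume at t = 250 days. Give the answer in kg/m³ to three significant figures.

The peak of an instantaneous 1D plume sits at x = vt; there the Gaussian factor is 1 and C_max = M/(n_e·A·√(4πDt)), where n_e·A is the pore area the mass is dissolved in.
√(4πDt) = √(4π × 0.47 × 250) = 38.43 m, so C_max = 170/(0.37 × 7.9 × 38.43) = 1.51 kg/m³.

1.51 kg/m³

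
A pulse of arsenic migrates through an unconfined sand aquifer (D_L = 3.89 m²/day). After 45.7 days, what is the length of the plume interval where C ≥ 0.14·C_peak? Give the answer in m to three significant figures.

74.8 m

The plume is Gaussian with σ = √(2Dt) = √(2 × 3.89 × 45.7) = 18.86 m.
C/C_peak = exp(−Δx²/(2σ²)) = 0.14 ⇒ Δx = σ·√(−2 ln 0.14) = 18.86 × 1.983 = 37.40 m.
Width = 2Δx = 74.8 m.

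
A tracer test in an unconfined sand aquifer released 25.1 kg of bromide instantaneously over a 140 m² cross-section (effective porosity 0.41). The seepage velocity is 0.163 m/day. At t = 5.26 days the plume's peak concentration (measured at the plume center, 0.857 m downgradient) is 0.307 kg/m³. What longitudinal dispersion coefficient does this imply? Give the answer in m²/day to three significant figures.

0.0307 m²/day

At the plume center C_max = M/(n_e·A·√(4πDt)), so D = M²/(4πt·(n_e·A·C_max)²).
n_e·A·C_max = 0.41 × 140 × 0.307 = 17.62 kg/m.
D = 25.1²/(4π × 5.26 × 17.62²) = 0.0307 m²/day.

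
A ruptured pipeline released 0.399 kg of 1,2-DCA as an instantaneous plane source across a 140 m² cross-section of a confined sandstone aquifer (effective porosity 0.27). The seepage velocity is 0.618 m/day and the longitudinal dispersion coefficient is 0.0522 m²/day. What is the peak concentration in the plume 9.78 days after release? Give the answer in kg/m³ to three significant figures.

The peak of an instantaneous 1D plume sits at x = vt; there the Gaussian factor is 1 and C_max = M/(n_e·A·√(4πDt)), where n_e·A is the pore area the mass is dissolved in.
√(4πDt) = √(4π × 0.0522 × 9.78) = 2.533 m, so C_max = 0.399/(0.27 × 140 × 2.533) = 0.00417 kg/m³.

0.00417 kg/m³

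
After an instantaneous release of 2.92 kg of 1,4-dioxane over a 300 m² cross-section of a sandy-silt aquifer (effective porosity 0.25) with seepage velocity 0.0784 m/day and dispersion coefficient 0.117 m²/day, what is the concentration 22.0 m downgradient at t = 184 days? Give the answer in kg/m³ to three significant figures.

For an instantaneous plane source, C(x,t) = M/(n_e·A·√(4πDt)) · exp(−(x−vt)²/(4Dt)), with n_e·A the pore (flow) area.
Plume center vt = 0.0784 × 184 = 14.4256 m, so the well at 22.0 m is 7.5744 m downgradient of the peak.
√(4πDt) = 16.45 m, giving peak height M/(n_e·A·√(4πDt)) = 2.92/(0.25 × 300 × 16.45) = 0.002367 kg/m³.
(x−vt)²/(4Dt) = (7.5744)²/(4 × 0.117 × 184) = 0.6662; exp(−0.6662) = 0.5137.
C = 0.002367 × 0.5137 = 0.00122 kg/m³.

0.00122 kg/m³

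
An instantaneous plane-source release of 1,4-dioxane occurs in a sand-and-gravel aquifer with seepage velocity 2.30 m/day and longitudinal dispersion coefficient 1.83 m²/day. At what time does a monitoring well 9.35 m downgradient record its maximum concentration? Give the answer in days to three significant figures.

For the 1D instantaneous-source solution, setting ∂C/∂t = 0 at fixed x gives v²t² + 2Dt − x² = 0, so t = (√(D² + v²x²) − D)/v².
√(D² + v²x²) = √(1.83² + 2.30² × 9.35²) = 21.58; v² = 5.29.
t = (21.58 − 1.83)/5.29 = 3.73 days (vs. the pure-advection estimate x/v = 4.07 d).

3.73 days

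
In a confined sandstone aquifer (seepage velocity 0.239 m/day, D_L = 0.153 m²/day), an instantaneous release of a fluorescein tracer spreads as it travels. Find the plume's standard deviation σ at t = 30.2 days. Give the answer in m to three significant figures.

Dispersive spreading gives a Gaussian with σ² = 2Dt; advection only shifts the center.
σ = √(2 × 0.153 × 30.2) = 3.04 m.

3.04 m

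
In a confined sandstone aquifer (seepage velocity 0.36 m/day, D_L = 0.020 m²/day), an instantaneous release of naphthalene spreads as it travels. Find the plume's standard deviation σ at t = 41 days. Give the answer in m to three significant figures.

1.28 m

Dispersive spreading gives a Gaussian with σ² = 2Dt; advection only shifts the center.
σ = √(2 × 0.020 × 41) = 1.28 m.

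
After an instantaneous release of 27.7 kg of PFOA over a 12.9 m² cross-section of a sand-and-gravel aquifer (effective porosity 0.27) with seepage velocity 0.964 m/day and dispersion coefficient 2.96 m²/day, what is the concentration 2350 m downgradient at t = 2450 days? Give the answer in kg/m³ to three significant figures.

For an instantaneous plane source, C(x,t) = M/(n_e·A·√(4πDt)) · exp(−(x−vt)²/(4Dt)), with n_e·A the pore (flow) area.
Plume center vt = 0.964 × 2450 = 2361.8 m, so the well at 2350 m is 11.8 m upgradient of the peak.
√(4πDt) = 301.9 m, giving peak height M/(n_e·A·√(4πDt)) = 27.7/(0.27 × 12.9 × 301.9) = 0.02634 kg/m³.
(x−vt)²/(4Dt) = (-11.8)²/(4 × 2.96 × 2450) = 0.004800; exp(−0.004800) = 0.9952.
C = 0.02634 × 0.9952 = 0.0262 kg/m³.

0.0262 kg/m³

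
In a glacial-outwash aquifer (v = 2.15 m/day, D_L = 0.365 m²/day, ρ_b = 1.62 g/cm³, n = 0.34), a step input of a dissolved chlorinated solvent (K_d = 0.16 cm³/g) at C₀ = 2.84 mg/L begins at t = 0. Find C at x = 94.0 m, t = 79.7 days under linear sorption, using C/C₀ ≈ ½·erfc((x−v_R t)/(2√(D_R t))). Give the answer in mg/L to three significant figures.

Retardation factor R = 1 + ρ_b·K_d/n = 1 + 1.62 × 0.16/0.34 = 1.762.
Sorption retards both mechanisms: v_R = v/R = 1.220 m/day, D_R = D/R = 0.2072 m²/day.
v_R·t = 1.220 × 79.7 = 97.234 m; 2√(D_R t) = 8.127 m; argument = (94.0 − 97.234)/8.127 = -0.3979.
C = C₀ × ½·erfc(-0.3979) = 2.84 × 0.7132 = 2.03 mg/L.

2.03 mg/L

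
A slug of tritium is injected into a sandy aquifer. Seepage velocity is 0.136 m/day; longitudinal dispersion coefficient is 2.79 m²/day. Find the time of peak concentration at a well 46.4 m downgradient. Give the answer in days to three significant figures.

222 days

For the 1D instantaneous-source solution, setting ∂C/∂t = 0 at fixed x gives v²t² + 2Dt − x² = 0, so t = (√(D² + v²x²) − D)/v².
√(D² + v²x²) = √(2.79² + 0.136² × 46.4²) = 6.900; v² = 0.018496.
t = (6.900 − 2.79)/0.018496 = 222 days (vs. the pure-advection estimate x/v = 341 d).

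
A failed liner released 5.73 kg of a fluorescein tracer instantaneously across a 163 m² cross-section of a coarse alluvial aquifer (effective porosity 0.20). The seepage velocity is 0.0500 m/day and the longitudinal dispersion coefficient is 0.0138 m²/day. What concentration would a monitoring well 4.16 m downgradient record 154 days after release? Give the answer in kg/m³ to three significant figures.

For an instantaneous plane source, C(x,t) = M/(n_e·A·√(4πDt)) · exp(−(x−vt)²/(4Dt)), with n_e·A the pore (flow) area.
Plume center vt = 0.0500 × 154 = 7.7 m, so the well at 4.16 m is 3.54 m upgradient of the peak.
√(4πDt) = 5.168 m, giving peak height M/(n_e·A·√(4πDt)) = 5.73/(0.20 × 163 × 5.168) = 0.03401 kg/m³.
(x−vt)²/(4Dt) = (-3.54)²/(4 × 0.0138 × 154) = 1.474; exp(−1.474) = 0.2290.
C = 0.03401 × 0.2290 = 0.00779 kg/m³.

0.00779 kg/m³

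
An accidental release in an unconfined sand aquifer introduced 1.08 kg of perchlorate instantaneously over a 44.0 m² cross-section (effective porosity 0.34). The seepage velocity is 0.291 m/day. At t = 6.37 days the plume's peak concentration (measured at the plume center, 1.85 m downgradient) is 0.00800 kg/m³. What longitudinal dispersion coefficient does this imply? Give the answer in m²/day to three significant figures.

1.02 m²/day

At the plume center C_max = M/(n_e·A·√(4πDt)), so D = M²/(4πt·(n_e·A·C_max)²).
n_e·A·C_max = 0.34 × 44.0 × 0.00800 = 0.1197 kg/m.
D = 1.08²/(4π × 6.37 × 0.1197²) = 1.02 m²/day.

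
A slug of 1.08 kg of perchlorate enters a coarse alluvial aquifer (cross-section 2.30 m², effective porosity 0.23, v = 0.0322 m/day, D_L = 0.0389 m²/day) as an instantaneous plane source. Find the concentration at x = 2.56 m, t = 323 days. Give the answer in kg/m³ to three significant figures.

0.0478 kg/m³

For an instantaneous plane source, C(x,t) = M/(n_e·A·√(4πDt)) · exp(−(x−vt)²/(4Dt)), with n_e·A the pore (flow) area.
Plume center vt = 0.0322 × 323 = 10.4006 m, so the well at 2.56 m is 7.8406 m upgradient of the peak.
√(4πDt) = 12.57 m, giving peak height M/(n_e·A·√(4πDt)) = 1.08/(0.23 × 2.30 × 12.57) = 0.1624 kg/m³.
(x−vt)²/(4Dt) = (-7.8406)²/(4 × 0.0389 × 323) = 1.223; exp(−1.223) = 0.2943.
C = 0.1624 × 0.2943 = 0.0478 kg/m³.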